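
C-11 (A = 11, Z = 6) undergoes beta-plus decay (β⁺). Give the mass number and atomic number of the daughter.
Daughter: A = 11, Z = 5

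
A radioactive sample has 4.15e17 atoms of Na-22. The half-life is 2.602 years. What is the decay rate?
A = λN = 1.106e17 decays/year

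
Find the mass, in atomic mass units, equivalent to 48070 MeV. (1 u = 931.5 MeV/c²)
m = E/c² = 51.6 u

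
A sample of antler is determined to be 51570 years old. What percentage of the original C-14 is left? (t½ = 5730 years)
N/N₀ = (1/2)^(t/t½) = 0.001953 = 0.195%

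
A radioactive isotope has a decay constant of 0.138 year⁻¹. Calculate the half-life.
t½ = ln(2)/λ = 5.023 years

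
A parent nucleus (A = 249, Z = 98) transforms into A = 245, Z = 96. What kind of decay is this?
ΔA = -4, ΔZ = -2 ⇒ alpha decay (α)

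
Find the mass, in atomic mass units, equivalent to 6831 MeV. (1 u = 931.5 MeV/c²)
m = E/c² = 7.333 u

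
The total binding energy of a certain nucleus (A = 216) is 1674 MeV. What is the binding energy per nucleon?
B.E./A = 1674/216 = 7.75 MeV/nucleon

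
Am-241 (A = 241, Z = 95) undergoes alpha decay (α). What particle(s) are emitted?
α particle = ⁴₂He (2 protons + 2 neutrons)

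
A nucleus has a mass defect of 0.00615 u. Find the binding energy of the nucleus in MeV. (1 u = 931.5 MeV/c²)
B.E. = Δm × 931.5 = 5.729 MeV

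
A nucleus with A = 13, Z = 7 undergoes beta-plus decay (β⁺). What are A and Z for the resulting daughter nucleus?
Daughter: A = 13, Z = 6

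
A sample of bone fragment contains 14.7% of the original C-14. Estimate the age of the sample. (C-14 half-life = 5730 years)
Age = t½ × log₂(1/ratio) = 15850 years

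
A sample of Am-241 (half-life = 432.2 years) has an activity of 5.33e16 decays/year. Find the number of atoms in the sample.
N = A/λ = 3.323e19 atoms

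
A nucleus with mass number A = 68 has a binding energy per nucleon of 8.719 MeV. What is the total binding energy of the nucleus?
B.E. = 8.719 × 68 = 592.9 MeV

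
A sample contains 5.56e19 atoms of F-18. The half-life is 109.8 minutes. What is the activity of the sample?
A = λN = 3.51e17 decays/minute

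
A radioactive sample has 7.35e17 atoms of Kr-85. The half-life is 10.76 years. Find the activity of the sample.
A = λN = 4.735e16 decays/year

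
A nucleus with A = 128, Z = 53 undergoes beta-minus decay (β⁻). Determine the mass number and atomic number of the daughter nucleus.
Daughter: A = 128, Z = 54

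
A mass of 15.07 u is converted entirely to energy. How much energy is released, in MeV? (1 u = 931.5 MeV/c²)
E = mc² = 14040 MeV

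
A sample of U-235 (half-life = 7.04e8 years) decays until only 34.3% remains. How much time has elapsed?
t = t½ × log₂(N₀/N) = 1.087e9 years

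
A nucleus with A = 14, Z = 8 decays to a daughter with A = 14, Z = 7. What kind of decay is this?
ΔA = 0, ΔZ = -1 ⇒ beta-plus decay (β⁺) or electron capture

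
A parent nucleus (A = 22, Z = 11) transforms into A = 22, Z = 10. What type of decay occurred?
ΔA = 0, ΔZ = -1 ⇒ beta-plus decay (β⁺) or electron capture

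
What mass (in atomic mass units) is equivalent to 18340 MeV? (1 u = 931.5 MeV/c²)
m = E/c² = 19.69 u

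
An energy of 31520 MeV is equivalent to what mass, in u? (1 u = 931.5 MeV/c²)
m = E/c² = 33.84 u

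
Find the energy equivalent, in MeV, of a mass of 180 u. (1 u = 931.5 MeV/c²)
E = mc² = 1.677e5 MeV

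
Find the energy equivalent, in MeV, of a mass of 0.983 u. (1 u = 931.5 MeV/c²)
E = mc² = 915.7 MeV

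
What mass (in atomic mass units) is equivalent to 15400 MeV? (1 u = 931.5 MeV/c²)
m = E/c² = 16.53 u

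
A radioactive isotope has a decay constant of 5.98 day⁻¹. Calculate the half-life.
t½ = ln(2)/λ = 0.1159 days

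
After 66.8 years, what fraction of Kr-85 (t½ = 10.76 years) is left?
N/N₀ = (1/2)^(t/t½) = 0.01353 = 1.35%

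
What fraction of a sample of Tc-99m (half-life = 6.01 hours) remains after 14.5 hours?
N/N₀ = (1/2)^(t/t½) = 0.1878 = 18.8%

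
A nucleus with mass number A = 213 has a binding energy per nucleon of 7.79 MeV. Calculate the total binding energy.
B.E. = 7.79 × 213 = 1659 MeV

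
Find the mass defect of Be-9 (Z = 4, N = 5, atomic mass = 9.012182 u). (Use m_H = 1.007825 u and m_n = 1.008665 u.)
Δm = Z·m_H + N·m_n − M = 0.06244 u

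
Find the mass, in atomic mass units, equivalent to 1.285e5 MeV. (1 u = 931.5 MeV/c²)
m = E/c² = 137.9 u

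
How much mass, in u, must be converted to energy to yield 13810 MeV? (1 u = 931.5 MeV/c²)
m = E/c² = 14.83 u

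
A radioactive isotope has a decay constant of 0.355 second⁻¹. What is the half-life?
t½ = ln(2)/λ = 1.953 seconds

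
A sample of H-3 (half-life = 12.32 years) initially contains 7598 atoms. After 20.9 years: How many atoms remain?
N = N₀(1/2)^(t/t½) = 2344 atoms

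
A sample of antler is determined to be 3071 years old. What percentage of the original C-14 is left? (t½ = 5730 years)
N/N₀ = (1/2)^(t/t½) = 0.6897 = 69%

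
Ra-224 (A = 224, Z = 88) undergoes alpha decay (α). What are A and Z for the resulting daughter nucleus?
Daughter: A = 220, Z = 86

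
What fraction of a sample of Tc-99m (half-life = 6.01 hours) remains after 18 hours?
N/N₀ = (1/2)^(t/t½) = 0.1254 = 12.5%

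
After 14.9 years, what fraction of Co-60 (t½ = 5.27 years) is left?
N/N₀ = (1/2)^(t/t½) = 0.1409 = 14.1%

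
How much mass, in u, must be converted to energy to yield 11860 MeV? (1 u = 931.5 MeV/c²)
m = E/c² = 12.73 u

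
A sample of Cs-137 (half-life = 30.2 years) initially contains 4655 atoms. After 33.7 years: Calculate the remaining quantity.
N = N₀(1/2)^(t/t½) = 2148 atoms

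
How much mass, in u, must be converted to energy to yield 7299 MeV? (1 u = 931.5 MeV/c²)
m = E/c² = 7.836 u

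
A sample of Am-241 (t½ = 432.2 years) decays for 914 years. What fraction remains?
N/N₀ = (1/2)^(t/t½) = 0.2309 = 23.1%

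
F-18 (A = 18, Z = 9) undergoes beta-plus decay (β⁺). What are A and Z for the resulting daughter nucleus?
Daughter: A = 18, Z = 8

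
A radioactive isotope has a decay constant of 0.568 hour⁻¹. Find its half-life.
t½ = ln(2)/λ = 1.22 hours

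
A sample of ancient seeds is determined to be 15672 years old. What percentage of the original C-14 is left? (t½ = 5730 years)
N/N₀ = (1/2)^(t/t½) = 0.1502 = 15%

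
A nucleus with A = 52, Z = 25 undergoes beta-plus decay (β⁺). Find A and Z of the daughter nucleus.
Daughter: A = 52, Z = 24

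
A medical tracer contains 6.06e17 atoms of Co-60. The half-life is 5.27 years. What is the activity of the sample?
A = λN = 7.971e16 decays/year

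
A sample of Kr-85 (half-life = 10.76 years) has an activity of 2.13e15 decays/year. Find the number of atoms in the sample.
N = A/λ = 3.306e16 atoms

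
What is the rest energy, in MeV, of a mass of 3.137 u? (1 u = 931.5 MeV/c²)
E = mc² = 2922 MeV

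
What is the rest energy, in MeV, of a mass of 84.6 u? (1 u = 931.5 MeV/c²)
E = mc² = 78800 MeV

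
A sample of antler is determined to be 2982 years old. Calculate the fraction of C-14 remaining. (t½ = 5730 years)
N/N₀ = (1/2)^(t/t½) = 0.6972 = 69.7%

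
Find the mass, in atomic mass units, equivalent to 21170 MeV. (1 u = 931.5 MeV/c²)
m = E/c² = 22.73 u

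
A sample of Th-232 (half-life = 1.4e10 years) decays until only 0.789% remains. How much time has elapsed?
t = t½ × log₂(N₀/N) = 9.78e10 years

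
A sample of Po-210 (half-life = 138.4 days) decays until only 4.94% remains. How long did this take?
t = t½ × log₂(N₀/N) = 600.6 days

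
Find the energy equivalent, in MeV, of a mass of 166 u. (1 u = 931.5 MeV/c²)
E = mc² = 1.546e5 MeV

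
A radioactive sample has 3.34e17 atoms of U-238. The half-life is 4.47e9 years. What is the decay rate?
A = λN = 5.179e7 decays/year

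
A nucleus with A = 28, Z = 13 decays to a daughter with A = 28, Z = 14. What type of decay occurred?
ΔA = 0, ΔZ = +1 ⇒ beta-minus decay (β⁻)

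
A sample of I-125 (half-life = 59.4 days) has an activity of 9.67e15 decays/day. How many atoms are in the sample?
N = A/λ = 8.287e17 atoms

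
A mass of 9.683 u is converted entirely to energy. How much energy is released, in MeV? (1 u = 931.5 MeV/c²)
E = mc² = 9020 MeV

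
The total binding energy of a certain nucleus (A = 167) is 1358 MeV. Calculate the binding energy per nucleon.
B.E./A = 1358/167 = 8.132 MeV/nucleon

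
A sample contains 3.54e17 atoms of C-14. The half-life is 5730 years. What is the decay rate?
A = λN = 4.282e13 decays/year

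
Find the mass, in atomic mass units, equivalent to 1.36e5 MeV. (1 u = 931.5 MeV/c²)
m = E/c² = 146 u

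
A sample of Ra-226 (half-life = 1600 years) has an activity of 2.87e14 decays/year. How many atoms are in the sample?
N = A/λ = 6.625e17 atoms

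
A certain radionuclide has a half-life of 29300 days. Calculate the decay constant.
λ = ln(2)/t½ = 2.366e-5 day⁻¹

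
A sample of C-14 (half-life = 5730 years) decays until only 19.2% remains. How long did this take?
t = t½ × log₂(N₀/N) = 13640 years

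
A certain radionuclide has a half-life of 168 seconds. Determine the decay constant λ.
λ = ln(2)/t½ = 0.004126 second⁻¹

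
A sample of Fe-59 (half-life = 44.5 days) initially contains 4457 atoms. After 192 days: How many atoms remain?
N = N₀(1/2)^(t/t½) = 224 atoms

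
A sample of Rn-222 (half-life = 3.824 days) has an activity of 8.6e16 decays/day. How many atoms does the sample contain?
N = A/λ = 4.745e17 atoms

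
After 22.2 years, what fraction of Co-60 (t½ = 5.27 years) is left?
N/N₀ = (1/2)^(t/t½) = 0.05394 = 5.39%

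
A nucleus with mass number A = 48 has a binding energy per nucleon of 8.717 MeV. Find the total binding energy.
B.E. = 8.717 × 48 = 418.4 MeV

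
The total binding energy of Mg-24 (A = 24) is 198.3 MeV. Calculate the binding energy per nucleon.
B.E./A = 198.3/24 = 8.263 MeV/nucleon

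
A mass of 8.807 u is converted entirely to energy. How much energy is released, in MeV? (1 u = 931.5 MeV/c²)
E = mc² = 8204 MeV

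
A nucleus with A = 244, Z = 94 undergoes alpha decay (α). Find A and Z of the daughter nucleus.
Daughter: A = 240, Z = 92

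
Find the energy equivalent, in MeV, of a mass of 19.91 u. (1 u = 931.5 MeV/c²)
E = mc² = 18550 MeV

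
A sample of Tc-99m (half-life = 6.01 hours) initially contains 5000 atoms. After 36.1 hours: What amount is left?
N = N₀(1/2)^(t/t½) = 77.77 atoms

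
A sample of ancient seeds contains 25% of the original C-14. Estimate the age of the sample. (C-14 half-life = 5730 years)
Age = t½ × log₂(1/ratio) = 11460 years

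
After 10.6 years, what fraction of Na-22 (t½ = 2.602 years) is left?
N/N₀ = (1/2)^(t/t½) = 0.05938 = 5.94%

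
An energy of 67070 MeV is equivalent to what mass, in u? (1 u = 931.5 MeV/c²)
m = E/c² = 72 u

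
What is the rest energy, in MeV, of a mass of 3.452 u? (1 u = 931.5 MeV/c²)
E = mc² = 3216 MeV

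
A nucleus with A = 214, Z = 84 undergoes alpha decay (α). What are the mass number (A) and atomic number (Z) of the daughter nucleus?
Daughter: A = 210, Z = 82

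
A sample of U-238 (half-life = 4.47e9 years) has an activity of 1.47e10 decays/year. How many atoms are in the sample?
N = A/λ = 9.48e19 atoms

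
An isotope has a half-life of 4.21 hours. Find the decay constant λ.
λ = ln(2)/t½ = 0.1646 hour⁻¹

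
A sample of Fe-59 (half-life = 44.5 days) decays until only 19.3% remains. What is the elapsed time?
t = t½ × log₂(N₀/N) = 105.6 days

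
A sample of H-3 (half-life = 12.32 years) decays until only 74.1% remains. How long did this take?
t = t½ × log₂(N₀/N) = 5.328 years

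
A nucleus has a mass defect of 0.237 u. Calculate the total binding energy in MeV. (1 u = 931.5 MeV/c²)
B.E. = Δm × 931.5 = 220.8 MeV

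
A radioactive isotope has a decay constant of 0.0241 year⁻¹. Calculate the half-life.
t½ = ln(2)/λ = 28.76 years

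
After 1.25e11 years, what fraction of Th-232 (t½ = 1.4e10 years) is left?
N/N₀ = (1/2)^(t/t½) = 0.002052 = 0.205%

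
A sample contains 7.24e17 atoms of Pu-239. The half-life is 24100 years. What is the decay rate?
A = λN = 2.082e13 decays/year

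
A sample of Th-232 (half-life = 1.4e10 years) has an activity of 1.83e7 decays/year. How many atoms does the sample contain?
N = A/λ = 3.696e17 atoms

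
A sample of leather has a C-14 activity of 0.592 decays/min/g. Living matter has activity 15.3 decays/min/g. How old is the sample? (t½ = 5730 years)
Age = t½ × log₂(A₀/A) = 26880 years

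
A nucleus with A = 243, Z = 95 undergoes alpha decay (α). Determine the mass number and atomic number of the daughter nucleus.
Daughter: A = 239, Z = 93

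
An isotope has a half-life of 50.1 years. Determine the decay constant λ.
λ = ln(2)/t½ = 0.01384 year⁻¹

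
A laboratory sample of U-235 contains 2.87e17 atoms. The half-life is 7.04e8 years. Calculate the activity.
A = λN = 2.826e8 decays/year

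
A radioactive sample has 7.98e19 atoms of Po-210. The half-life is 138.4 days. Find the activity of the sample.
A = λN = 3.997e17 decays/day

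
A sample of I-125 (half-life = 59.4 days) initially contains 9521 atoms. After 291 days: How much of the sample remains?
N = N₀(1/2)^(t/t½) = 319.1 atoms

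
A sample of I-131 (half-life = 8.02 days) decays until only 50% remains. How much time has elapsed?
t = t½ × log₂(N₀/N) = 8.02 days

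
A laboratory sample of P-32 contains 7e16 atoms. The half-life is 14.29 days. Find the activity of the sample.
A = λN = 3.395e15 decays/day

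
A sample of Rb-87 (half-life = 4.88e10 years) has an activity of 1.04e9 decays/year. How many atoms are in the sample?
N = A/λ = 7.322e19 atoms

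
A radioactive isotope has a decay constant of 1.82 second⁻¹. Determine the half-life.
t½ = ln(2)/λ = 0.3809 seconds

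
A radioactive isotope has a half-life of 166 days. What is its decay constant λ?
λ = ln(2)/t½ = 0.004176 day⁻¹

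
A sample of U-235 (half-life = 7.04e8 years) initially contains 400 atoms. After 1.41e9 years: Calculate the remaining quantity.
N = N₀(1/2)^(t/t½) = 99.8 atoms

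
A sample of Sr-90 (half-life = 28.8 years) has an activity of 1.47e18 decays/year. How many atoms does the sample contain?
N = A/λ = 6.108e19 atoms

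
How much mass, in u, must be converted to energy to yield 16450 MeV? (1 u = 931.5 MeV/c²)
m = E/c² = 17.66 u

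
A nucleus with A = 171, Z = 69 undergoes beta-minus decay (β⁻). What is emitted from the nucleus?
β⁻: electron (e⁻) + antineutrino (ν̄ₑ)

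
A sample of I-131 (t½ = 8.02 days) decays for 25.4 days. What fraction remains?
N/N₀ = (1/2)^(t/t½) = 0.1113 = 11.1%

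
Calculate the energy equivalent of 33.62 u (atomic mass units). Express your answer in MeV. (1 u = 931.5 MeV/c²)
E = mc² = 31320 MeV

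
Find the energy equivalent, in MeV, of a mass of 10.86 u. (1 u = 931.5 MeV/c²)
E = mc² = 10120 MeV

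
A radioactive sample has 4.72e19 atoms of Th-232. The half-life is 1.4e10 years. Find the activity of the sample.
A = λN = 2.337e9 decays/year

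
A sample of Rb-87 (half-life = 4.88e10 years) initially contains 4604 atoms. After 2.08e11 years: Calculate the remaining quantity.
N = N₀(1/2)^(t/t½) = 239.9 atoms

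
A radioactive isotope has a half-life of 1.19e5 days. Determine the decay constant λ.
λ = ln(2)/t½ = 5.825e-6 day⁻¹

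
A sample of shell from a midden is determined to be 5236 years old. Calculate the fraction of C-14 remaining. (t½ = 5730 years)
N/N₀ = (1/2)^(t/t½) = 0.5308 = 53.1%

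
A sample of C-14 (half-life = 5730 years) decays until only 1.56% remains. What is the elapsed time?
t = t½ × log₂(N₀/N) = 34390 years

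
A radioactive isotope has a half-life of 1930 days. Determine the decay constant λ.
λ = ln(2)/t½ = 3.591e-4 day⁻¹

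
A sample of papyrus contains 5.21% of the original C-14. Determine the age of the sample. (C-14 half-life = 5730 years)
Age = t½ × log₂(1/ratio) = 24420 years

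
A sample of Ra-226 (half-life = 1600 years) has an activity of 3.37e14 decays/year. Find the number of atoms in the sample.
N = A/λ = 7.779e17 atoms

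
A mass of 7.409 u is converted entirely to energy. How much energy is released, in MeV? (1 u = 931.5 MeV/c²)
E = mc² = 6901 MeV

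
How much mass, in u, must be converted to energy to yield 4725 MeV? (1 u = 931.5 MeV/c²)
m = E/c² = 5.072 u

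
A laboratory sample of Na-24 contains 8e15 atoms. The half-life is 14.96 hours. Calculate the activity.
A = λN = 3.707e14 decays/hour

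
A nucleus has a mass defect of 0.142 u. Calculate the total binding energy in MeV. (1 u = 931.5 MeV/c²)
B.E. = Δm × 931.5 = 132.3 MeV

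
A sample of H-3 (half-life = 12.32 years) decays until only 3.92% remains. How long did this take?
t = t½ × log₂(N₀/N) = 57.57 years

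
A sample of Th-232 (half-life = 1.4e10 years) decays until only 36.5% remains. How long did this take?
t = t½ × log₂(N₀/N) = 2.036e10 years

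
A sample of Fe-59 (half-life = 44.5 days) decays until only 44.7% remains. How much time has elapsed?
t = t½ × log₂(N₀/N) = 51.69 days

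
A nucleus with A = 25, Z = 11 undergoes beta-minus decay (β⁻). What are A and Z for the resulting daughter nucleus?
Daughter: A = 25, Z = 12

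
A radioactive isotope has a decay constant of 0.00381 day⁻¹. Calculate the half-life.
t½ = ln(2)/λ = 181.9 days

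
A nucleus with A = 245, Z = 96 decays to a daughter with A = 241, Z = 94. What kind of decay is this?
ΔA = -4, ΔZ = -2 ⇒ alpha decay (α)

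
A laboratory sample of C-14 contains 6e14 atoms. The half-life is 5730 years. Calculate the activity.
A = λN = 7.258e10 decays/year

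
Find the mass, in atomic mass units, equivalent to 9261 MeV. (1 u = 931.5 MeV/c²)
m = E/c² = 9.942 u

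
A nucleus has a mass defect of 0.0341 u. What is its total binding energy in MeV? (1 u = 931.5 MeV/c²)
B.E. = Δm × 931.5 = 31.76 MeV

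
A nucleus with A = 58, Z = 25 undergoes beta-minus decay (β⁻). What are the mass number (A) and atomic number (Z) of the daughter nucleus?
Daughter: A = 58, Z = 26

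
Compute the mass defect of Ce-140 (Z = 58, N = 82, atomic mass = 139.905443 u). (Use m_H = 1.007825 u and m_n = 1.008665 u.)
Δm = Z·m_H + N·m_n − M = 1.259 u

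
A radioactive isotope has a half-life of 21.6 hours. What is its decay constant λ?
λ = ln(2)/t½ = 0.03209 hour⁻¹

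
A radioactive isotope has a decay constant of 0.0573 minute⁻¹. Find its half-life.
t½ = ln(2)/λ = 12.1 minutes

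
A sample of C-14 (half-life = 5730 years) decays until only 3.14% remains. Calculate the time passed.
t = t½ × log₂(N₀/N) = 28610 years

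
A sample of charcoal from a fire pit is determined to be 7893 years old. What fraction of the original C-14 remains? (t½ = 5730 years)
N/N₀ = (1/2)^(t/t½) = 0.3849 = 38.5%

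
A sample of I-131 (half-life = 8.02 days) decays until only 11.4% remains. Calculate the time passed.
t = t½ × log₂(N₀/N) = 25.13 days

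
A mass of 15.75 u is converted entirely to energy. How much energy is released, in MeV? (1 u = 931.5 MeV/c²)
E = mc² = 14670 MeV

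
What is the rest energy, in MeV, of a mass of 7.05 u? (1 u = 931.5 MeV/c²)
E = mc² = 6567 MeV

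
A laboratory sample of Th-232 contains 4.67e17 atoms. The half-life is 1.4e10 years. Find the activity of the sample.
A = λN = 2.312e7 decays/year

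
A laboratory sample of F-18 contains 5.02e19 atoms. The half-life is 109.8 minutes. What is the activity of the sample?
A = λN = 3.169e17 decays/minute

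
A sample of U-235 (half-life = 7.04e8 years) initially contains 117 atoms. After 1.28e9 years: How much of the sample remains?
N = N₀(1/2)^(t/t½) = 33.18 atoms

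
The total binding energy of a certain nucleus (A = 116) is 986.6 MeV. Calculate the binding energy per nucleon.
B.E./A = 986.6/116 = 8.505 MeV/nucleon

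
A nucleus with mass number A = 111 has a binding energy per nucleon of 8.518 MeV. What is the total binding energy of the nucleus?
B.E. = 8.518 × 111 = 945.5 MeV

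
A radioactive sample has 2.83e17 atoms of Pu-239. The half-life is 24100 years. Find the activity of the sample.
A = λN = 8.139e12 decays/year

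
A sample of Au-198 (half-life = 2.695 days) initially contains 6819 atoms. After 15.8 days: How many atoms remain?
N = N₀(1/2)^(t/t½) = 117.2 atoms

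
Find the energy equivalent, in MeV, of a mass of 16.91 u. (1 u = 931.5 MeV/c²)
E = mc² = 15750 MeV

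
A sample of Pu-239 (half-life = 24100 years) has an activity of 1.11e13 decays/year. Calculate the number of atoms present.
N = A/λ = 3.859e17 atoms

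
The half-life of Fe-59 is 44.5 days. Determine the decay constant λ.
λ = ln(2)/t½ = 0.01558 day⁻¹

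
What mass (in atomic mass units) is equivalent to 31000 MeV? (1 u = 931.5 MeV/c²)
m = E/c² = 33.28 u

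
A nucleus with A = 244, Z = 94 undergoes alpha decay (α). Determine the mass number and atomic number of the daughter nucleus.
Daughter: A = 240, Z = 92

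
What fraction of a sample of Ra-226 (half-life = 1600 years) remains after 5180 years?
N/N₀ = (1/2)^(t/t½) = 0.106 = 10.6%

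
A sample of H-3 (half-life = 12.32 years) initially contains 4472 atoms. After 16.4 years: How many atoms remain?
N = N₀(1/2)^(t/t½) = 1777 atoms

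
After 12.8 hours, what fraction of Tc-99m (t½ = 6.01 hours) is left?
N/N₀ = (1/2)^(t/t½) = 0.2285 = 22.8%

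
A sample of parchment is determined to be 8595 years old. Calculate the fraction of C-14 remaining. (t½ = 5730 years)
N/N₀ = (1/2)^(t/t½) = 0.3536 = 35.4%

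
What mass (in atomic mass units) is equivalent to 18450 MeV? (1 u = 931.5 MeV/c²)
m = E/c² = 19.81 u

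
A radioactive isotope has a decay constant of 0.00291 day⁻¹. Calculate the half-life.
t½ = ln(2)/λ = 238.2 days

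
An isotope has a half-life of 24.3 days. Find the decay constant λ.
λ = ln(2)/t½ = 0.02852 day⁻¹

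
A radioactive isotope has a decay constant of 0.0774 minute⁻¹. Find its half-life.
t½ = ln(2)/λ = 8.955 minutes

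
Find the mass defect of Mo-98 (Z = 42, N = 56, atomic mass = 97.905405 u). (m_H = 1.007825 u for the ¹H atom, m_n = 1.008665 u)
Δm = Z·m_H + N·m_n − M = 0.9085 u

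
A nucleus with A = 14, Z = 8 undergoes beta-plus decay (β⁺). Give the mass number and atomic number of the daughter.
Daughter: A = 14, Z = 7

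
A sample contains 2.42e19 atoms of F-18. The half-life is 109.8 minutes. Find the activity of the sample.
A = λN = 1.528e17 decays/minute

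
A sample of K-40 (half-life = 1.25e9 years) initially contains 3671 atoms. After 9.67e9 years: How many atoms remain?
N = N₀(1/2)^(t/t½) = 17.22 atoms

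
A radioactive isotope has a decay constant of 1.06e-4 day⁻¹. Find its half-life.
t½ = ln(2)/λ = 6539 days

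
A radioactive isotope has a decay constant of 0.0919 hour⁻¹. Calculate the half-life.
t½ = ln(2)/λ = 7.542 hours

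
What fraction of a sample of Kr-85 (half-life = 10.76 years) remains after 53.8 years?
N/N₀ = (1/2)^(t/t½) = 0.03125 = 3.12%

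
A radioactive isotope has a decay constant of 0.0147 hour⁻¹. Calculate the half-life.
t½ = ln(2)/λ = 47.15 hours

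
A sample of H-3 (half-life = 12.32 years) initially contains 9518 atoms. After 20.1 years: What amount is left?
N = N₀(1/2)^(t/t½) = 3072 atoms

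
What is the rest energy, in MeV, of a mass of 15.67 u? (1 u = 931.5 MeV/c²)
E = mc² = 14600 MeV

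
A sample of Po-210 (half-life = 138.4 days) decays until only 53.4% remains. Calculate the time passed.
t = t½ × log₂(N₀/N) = 125.3 days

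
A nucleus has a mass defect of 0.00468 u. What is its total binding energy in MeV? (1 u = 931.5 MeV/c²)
B.E. = Δm × 931.5 = 4.359 MeV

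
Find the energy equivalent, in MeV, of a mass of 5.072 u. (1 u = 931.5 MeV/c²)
E = mc² = 4725 MeV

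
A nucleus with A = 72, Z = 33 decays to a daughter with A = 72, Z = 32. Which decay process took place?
ΔA = 0, ΔZ = -1 ⇒ beta-plus decay (β⁺) or electron capture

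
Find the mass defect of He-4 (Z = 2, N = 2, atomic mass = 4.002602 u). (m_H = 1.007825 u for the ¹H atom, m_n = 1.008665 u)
Δm = Z·m_H + N·m_n − M = 0.03038 u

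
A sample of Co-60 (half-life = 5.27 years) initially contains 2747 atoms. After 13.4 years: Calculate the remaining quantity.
N = N₀(1/2)^(t/t½) = 471.4 atoms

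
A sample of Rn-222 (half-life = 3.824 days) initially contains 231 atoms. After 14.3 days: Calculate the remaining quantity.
N = N₀(1/2)^(t/t½) = 17.29 atoms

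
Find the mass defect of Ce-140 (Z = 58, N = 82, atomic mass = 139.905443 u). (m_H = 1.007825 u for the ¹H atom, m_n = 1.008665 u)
Δm = Z·m_H + N·m_n − M = 1.259 u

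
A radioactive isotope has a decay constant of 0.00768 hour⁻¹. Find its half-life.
t½ = ln(2)/λ = 90.25 hours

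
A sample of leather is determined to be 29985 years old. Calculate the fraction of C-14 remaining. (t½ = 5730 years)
N/N₀ = (1/2)^(t/t½) = 0.02659 = 2.66%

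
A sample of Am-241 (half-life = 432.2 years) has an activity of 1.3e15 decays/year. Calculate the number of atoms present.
N = A/λ = 8.106e17 atoms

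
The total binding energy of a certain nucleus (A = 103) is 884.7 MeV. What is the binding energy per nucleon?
B.E./A = 884.7/103 = 8.589 MeV/nucleon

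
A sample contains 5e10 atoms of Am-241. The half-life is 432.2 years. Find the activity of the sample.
A = λN = 8.019e7 decays/year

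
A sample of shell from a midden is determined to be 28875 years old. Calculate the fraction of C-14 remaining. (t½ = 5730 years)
N/N₀ = (1/2)^(t/t½) = 0.03041 = 3.04%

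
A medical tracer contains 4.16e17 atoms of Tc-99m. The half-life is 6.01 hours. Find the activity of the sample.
A = λN = 4.798e16 decays/hour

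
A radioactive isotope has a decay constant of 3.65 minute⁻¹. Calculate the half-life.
t½ = ln(2)/λ = 0.1899 minutes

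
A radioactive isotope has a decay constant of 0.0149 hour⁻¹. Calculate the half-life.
t½ = ln(2)/λ = 46.52 hours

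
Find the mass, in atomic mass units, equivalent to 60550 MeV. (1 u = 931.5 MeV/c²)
m = E/c² = 65 u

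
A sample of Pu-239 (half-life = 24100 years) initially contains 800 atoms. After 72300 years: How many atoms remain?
N = N₀(1/2)^(t/t½) = 100 atoms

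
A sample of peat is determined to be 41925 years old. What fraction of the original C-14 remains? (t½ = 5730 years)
N/N₀ = (1/2)^(t/t½) = 0.006272 = 0.627%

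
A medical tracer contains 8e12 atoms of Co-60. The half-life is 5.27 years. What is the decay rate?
A = λN = 1.052e12 decays/year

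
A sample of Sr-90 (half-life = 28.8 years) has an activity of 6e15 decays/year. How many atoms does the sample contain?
N = A/λ = 2.493e17 atoms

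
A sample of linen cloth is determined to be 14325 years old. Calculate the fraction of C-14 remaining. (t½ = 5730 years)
N/N₀ = (1/2)^(t/t½) = 0.1768 = 17.7%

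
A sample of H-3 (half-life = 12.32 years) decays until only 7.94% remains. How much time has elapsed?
t = t½ × log₂(N₀/N) = 45.03 years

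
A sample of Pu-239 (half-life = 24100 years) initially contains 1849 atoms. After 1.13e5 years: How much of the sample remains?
N = N₀(1/2)^(t/t½) = 71.69 atoms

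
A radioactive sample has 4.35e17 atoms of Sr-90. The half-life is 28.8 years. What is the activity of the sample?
A = λN = 1.047e16 decays/year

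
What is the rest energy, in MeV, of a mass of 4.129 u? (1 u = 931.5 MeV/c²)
E = mc² = 3846 MeV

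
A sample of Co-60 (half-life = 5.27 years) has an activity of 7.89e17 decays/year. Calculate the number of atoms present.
N = A/λ = 5.999e18 atoms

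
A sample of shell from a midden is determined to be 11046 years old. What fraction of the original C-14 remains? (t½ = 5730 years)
N/N₀ = (1/2)^(t/t½) = 0.2628 = 26.3%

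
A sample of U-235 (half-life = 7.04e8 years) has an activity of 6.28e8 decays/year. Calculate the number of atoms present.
N = A/λ = 6.378e17 atoms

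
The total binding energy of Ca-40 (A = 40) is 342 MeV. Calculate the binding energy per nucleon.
B.E./A = 342/40 = 8.55 MeV/nucleon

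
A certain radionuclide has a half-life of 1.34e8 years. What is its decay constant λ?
λ = ln(2)/t½ = 5.173e-9 year⁻¹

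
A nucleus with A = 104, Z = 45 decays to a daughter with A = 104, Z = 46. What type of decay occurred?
ΔA = 0, ΔZ = +1 ⇒ beta-minus decay (β⁻)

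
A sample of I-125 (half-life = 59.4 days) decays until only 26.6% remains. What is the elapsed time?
t = t½ × log₂(N₀/N) = 113.5 days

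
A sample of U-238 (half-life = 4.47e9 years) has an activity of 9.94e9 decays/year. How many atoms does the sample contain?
N = A/λ = 6.41e19 atoms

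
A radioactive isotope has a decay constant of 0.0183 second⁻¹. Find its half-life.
t½ = ln(2)/λ = 37.88 seconds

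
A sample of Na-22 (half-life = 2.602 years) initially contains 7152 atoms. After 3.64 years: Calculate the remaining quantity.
N = N₀(1/2)^(t/t½) = 2712 atoms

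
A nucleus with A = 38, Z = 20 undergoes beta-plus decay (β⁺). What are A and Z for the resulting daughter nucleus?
Daughter: A = 38, Z = 19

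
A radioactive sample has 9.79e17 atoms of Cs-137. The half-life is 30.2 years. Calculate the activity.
A = λN = 2.247e16 decays/year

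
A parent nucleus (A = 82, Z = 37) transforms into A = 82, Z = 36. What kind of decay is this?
ΔA = 0, ΔZ = -1 ⇒ beta-plus decay (β⁺) or electron capture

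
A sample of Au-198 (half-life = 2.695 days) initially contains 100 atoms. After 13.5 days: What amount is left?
N = N₀(1/2)^(t/t½) = 3.105 atoms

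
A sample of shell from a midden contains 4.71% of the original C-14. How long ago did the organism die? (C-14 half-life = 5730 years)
Age = t½ × log₂(1/ratio) = 25260 years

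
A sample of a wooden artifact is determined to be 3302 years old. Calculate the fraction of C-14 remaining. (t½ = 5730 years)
N/N₀ = (1/2)^(t/t½) = 0.6707 = 67.1%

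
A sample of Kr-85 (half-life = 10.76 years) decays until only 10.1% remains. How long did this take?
t = t½ × log₂(N₀/N) = 35.59 years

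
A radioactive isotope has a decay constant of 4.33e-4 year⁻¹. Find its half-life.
t½ = ln(2)/λ = 1601 years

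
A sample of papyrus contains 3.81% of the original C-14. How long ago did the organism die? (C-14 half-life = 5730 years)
Age = t½ × log₂(1/ratio) = 27010 years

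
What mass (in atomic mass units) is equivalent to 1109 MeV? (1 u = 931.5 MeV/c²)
m = E/c² = 1.191 u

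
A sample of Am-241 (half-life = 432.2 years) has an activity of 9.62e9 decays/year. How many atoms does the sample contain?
N = A/λ = 5.998e12 atoms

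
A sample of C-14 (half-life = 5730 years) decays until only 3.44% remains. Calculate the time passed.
t = t½ × log₂(N₀/N) = 27860 years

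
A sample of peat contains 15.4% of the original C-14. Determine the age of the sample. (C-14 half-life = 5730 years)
Age = t½ × log₂(1/ratio) = 15470 years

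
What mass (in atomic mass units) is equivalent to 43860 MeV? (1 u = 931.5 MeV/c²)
m = E/c² = 47.09 u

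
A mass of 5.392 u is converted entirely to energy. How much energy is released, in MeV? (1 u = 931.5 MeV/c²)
E = mc² = 5023 MeV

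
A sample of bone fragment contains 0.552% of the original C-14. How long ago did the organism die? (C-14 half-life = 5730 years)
Age = t½ × log₂(1/ratio) = 42980 years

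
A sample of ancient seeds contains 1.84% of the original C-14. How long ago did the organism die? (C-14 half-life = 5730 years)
Age = t½ × log₂(1/ratio) = 33030 years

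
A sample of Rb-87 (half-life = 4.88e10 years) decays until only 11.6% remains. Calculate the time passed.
t = t½ × log₂(N₀/N) = 1.517e11 years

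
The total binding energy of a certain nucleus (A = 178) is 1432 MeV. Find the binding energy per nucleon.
B.E./A = 1432/178 = 8.045 MeV/nucleon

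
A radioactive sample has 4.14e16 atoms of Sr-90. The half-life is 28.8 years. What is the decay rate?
A = λN = 9.964e14 decays/year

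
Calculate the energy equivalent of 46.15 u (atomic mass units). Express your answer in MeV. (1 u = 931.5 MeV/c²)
E = mc² = 42990 MeV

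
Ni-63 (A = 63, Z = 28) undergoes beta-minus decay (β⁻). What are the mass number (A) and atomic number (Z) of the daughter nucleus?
Daughter: A = 63, Z = 29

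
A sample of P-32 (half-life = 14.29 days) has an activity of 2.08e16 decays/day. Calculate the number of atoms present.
N = A/λ = 4.288e17 atoms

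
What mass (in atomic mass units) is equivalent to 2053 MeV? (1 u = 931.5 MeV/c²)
m = E/c² = 2.204 u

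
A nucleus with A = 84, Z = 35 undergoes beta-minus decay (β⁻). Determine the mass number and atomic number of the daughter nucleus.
Daughter: A = 84, Z = 36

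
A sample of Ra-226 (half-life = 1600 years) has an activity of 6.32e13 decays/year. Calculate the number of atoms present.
N = A/λ = 1.459e17 atoms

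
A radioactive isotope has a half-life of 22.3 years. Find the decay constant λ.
λ = ln(2)/t½ = 0.03108 year⁻¹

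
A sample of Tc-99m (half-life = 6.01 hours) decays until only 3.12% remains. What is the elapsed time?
t = t½ × log₂(N₀/N) = 30.06 hours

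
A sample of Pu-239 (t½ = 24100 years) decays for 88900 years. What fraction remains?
N/N₀ = (1/2)^(t/t½) = 0.07755 = 7.75%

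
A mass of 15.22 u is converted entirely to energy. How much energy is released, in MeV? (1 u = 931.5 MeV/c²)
E = mc² = 14180 MeV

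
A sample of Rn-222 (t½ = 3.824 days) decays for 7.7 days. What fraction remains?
N/N₀ = (1/2)^(t/t½) = 0.2477 = 24.8%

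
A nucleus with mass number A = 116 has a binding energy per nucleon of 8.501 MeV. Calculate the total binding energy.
B.E. = 8.501 × 116 = 986.1 MeV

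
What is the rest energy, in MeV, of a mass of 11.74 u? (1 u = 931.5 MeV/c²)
E = mc² = 10940 MeV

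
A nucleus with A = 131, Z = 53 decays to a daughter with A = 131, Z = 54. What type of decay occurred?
ΔA = 0, ΔZ = +1 ⇒ beta-minus decay (β⁻)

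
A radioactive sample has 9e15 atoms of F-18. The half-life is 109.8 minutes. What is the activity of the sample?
A = λN = 5.682e13 decays/minute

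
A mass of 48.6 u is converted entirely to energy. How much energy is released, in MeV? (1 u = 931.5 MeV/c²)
E = mc² = 45270 MeV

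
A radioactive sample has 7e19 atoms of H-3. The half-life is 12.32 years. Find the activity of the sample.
A = λN = 3.938e18 decays/year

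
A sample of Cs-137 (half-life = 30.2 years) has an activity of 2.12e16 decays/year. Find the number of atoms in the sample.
N = A/λ = 9.237e17 atoms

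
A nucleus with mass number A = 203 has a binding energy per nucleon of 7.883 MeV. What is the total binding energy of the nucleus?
B.E. = 7.883 × 203 = 1600 MeV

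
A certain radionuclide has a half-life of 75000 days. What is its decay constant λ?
λ = ln(2)/t½ = 9.242e-6 day⁻¹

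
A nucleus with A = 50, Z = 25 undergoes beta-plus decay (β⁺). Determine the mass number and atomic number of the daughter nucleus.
Daughter: A = 50, Z = 24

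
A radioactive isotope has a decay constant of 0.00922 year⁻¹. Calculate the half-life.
t½ = ln(2)/λ = 75.18 years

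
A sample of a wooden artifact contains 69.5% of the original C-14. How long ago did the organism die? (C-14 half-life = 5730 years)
Age = t½ × log₂(1/ratio) = 3008 years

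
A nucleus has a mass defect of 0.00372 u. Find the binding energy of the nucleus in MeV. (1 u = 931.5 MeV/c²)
B.E. = Δm × 931.5 = 3.465 MeV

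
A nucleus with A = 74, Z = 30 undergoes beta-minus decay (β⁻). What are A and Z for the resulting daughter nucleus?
Daughter: A = 74, Z = 31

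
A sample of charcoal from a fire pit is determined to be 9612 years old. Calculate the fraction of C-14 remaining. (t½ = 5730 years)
N/N₀ = (1/2)^(t/t½) = 0.3126 = 31.3%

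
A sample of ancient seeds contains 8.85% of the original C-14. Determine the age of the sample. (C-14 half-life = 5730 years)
Age = t½ × log₂(1/ratio) = 20040 years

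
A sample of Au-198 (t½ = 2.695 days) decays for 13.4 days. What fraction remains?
N/N₀ = (1/2)^(t/t½) = 0.03186 = 3.19%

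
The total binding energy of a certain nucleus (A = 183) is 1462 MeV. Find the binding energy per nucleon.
B.E./A = 1462/183 = 7.989 MeV/nucleon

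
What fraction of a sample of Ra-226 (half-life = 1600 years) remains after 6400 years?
N/N₀ = (1/2)^(t/t½) = 0.0625 = 6.25%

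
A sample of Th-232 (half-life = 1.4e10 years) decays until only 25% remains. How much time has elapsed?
t = t½ × log₂(N₀/N) = 2.8e10 years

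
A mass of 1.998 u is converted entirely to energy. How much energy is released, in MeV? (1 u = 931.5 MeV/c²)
E = mc² = 1861 MeV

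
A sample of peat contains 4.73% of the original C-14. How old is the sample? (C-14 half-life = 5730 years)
Age = t½ × log₂(1/ratio) = 25220 years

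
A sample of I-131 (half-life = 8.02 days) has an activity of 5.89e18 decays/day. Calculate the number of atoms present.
N = A/λ = 6.815e19 atoms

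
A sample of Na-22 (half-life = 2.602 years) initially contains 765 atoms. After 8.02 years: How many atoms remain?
N = N₀(1/2)^(t/t½) = 90.33 atoms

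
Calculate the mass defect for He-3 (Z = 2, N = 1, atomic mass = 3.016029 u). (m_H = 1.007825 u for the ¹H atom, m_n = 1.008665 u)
Δm = Z·m_H + N·m_n − M = 0.008286 u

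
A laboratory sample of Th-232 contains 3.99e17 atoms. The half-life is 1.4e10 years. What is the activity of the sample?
A = λN = 1.975e7 decays/year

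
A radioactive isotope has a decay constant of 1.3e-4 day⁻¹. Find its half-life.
t½ = ln(2)/λ = 5332 days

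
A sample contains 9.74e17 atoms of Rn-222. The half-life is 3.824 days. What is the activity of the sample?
A = λN = 1.765e17 decays/day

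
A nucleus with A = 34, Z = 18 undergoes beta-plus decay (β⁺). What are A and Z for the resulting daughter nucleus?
Daughter: A = 34, Z = 17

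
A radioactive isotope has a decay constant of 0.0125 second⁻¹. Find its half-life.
t½ = ln(2)/λ = 55.45 seconds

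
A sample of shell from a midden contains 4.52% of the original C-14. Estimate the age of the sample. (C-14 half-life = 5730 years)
Age = t½ × log₂(1/ratio) = 25600 years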